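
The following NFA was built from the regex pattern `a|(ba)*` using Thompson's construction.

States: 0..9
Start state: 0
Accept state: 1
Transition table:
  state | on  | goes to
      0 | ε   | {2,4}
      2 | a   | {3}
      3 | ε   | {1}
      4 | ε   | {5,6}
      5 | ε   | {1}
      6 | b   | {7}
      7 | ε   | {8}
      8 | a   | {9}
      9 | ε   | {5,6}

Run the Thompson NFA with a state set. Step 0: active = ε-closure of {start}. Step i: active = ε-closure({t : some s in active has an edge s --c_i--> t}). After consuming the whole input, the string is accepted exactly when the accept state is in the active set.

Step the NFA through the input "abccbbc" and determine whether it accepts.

Answer: REJECT

Trace:
S₀ = ε-closure({0}) = {0,1,2,4,5,6}
'a' @ 1: {1,3}  ✓accept
'b' @ 2: {}  — dead — no transitions
rest 'ccbbc' ignored (set empty)
after full input: {}  (accept=1 not in)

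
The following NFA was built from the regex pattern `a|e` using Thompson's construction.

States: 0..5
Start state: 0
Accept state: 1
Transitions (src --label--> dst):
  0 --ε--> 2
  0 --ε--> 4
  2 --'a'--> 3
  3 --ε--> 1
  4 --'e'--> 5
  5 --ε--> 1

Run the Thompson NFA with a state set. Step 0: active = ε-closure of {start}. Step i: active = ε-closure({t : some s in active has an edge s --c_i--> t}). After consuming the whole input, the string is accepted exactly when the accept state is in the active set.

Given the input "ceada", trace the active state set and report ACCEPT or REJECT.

Answer: REJECT

Derivation:
start: ε-closure({0}) = {0,2,4}
'c' @ 1: {}  — no active states
rest 'eada' ignored (set empty)
after full input: {}  (accept=1 not in)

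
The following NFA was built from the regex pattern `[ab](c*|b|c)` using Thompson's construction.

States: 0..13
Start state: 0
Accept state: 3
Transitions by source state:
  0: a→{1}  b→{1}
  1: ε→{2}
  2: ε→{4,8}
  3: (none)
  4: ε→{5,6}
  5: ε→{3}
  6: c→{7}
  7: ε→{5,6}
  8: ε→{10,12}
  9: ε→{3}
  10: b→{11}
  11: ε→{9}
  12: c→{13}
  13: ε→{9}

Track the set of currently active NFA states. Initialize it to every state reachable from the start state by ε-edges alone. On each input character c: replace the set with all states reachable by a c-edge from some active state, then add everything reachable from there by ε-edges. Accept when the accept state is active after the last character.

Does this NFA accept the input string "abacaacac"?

initial (ε-close {0}): {0}
'a' @ 1: {1,2,3,4,5,6,8,10,12}  [accepting]
'b' @ 2: {3,9,11}  [accepting]
'a' @ 3: {}  — state set empty
rest 'caacac' ignored (set empty)
after full input: {}  (accept=3 not in)

Answer: REJECT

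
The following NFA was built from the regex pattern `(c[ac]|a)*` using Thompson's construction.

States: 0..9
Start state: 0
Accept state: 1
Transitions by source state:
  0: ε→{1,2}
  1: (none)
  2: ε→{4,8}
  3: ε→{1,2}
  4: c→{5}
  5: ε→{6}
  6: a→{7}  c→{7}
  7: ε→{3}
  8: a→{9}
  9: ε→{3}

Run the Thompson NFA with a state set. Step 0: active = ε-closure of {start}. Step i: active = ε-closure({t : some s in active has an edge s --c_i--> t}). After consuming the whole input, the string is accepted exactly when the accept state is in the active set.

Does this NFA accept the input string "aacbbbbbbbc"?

Answer: REJECT

Steps:
initial (ε-close {0}): {0,1,2,4,8}
'a' @ 1: {1,2,3,4,8,9}  (accept∈set)
'a' @ 2: {1,2,3,4,8,9}  (accept∈set)
'c' @ 3: {5,6}
'b' @ 4: {}  — dead — no transitions
rest 'bbbbbbc' ignored (set empty)
end set {} — state 1 not in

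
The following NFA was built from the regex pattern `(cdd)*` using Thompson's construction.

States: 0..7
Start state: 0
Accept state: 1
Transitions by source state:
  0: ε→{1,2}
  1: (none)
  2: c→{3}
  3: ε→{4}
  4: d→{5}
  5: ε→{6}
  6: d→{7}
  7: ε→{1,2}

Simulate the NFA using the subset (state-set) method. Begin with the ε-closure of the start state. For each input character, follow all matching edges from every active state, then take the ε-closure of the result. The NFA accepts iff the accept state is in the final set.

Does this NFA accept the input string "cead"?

Answer: REJECT

Steps:
S₀ = ε-closure({0}) = {0,1,2}
'c' @ 1: {3,4}
'e' @ 2: {}  — state set empty
rest 'ad' ignored (set empty)
after full input: {}  (accept=1 not in)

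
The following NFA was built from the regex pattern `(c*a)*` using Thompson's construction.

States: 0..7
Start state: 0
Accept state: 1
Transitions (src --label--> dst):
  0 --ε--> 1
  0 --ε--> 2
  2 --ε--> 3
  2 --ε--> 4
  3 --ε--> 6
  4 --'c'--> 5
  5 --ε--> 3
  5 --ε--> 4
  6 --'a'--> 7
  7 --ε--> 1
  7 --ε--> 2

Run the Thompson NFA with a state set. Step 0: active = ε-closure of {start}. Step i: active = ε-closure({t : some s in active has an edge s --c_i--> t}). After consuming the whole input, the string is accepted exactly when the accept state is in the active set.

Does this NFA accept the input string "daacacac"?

S₀ = ε-closure({0}) = {0,1,2,3,4,6}
'd' @ 1: {}  — state set empty
rest 'aacacac' ignored (set empty)
end set {} — state 1 not in

Answer: REJECT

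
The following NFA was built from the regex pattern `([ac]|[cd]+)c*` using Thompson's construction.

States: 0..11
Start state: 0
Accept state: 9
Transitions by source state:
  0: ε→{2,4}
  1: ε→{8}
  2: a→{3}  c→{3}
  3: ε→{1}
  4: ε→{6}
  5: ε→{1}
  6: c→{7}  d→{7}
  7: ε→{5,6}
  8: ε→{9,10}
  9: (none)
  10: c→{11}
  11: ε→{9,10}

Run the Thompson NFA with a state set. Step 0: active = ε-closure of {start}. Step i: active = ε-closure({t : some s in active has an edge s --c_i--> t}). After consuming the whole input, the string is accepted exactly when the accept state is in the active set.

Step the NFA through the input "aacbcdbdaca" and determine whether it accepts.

initial (ε-close {0}): {0,2,4,6}
'a' @ 1: {1,3,8,9,10}  ✓accept
'a' @ 2: {}  — dead — no transitions
rest 'cbcdbdaca' ignored (set empty)
after full input: {}  (accept=9 not in)

Answer: REJECT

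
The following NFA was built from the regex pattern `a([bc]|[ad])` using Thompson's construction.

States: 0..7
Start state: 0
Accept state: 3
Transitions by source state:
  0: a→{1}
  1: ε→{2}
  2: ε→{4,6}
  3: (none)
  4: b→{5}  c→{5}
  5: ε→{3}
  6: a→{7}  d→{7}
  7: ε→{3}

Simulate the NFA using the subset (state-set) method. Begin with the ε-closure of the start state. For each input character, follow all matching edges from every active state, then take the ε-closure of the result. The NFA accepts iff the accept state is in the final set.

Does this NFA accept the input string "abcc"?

S₀ = ε-closure({0}) = {0}
'a' @ 1: {1,2,4,6}
'b' @ 2: {3,5}  ✓accept
'c' @ 3: {}  — dead — no transitions
rest 'c' ignored (set empty)
end set {} — state 3 not in

Answer: REJECT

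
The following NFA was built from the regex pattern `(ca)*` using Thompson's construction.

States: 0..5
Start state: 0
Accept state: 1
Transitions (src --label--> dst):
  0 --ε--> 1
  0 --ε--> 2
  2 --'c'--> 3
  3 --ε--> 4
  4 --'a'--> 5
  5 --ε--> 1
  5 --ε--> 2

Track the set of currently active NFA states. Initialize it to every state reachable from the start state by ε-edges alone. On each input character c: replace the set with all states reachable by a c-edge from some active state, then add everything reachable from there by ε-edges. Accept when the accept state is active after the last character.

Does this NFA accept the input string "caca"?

Answer: ACCEPT

Derivation:
start: ε-closure({0}) = {0,1,2}
'c' @ 1: {3,4}
'a' @ 2: {1,2,5}  (accept∈set)
'c' @ 3: {3,4}
'a' @ 4: {1,2,5}  (accept∈set)
end set {1,2,5} — state 1 in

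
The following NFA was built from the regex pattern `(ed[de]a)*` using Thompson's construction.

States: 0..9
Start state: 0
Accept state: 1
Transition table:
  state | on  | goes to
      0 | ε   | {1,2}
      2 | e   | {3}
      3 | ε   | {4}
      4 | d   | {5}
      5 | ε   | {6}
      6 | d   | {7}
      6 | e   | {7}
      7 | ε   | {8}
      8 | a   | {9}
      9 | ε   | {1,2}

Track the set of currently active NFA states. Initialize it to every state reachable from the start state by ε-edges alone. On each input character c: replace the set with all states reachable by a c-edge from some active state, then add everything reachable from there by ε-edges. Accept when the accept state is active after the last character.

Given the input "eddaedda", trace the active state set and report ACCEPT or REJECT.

Answer: ACCEPT

Trace:
S₀ = ε-closure({0}) = {0,1,2}
'e' @ 1: {3,4}
'd' @ 2: {5,6}
'd' @ 3: {7,8}
'a' @ 4: {1,2,9}  [accepting]
'e' @ 5: {3,4}
'd' @ 6: {5,6}
'd' @ 7: {7,8}
'a' @ 8: {1,2,9}  [accepting]
final: {1,2,9}; accept 1 in set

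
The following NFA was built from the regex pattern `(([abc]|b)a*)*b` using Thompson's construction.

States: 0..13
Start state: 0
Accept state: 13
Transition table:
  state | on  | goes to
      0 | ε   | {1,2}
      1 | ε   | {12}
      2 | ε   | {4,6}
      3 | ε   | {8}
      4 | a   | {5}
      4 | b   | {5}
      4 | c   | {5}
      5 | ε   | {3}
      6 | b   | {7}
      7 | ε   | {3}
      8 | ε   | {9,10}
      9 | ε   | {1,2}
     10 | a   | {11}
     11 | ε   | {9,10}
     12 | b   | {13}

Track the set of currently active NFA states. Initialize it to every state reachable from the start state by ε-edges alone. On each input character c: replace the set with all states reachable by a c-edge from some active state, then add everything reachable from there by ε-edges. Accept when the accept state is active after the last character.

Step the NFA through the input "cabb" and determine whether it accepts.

start: ε-closure({0}) = {0,1,2,4,6,12}
'c' @ 1: {1,2,3,4,5,6,8,9,10,12}
'a' @ 2: {1,2,3,4,5,6,8,9,10,11,12}
'b' @ 3: {1,2,3,4,5,6,7,8,9,10,12,13}  (accept∈set)
'b' @ 4: {1,2,3,4,5,6,7,8,9,10,12,13}  (accept∈set)
after full input: {1,2,3,4,5,6,7,8,9,10,12,13}  (accept=13 in)

Answer: ACCEPT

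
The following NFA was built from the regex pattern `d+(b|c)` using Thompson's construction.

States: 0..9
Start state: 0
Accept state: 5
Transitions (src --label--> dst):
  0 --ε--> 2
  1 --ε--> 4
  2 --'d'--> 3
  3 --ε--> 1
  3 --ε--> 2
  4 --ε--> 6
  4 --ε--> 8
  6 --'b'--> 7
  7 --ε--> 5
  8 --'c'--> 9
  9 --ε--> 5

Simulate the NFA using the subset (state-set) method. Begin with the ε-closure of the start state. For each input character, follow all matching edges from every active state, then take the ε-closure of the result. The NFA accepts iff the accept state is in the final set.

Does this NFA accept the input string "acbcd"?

Answer: REJECT

Derivation:
S₀ = ε-closure({0}) = {0,2}
'a' @ 1: {}  — state set empty
rest 'cbcd' ignored (set empty)
after full input: {}  (accept=5 not in)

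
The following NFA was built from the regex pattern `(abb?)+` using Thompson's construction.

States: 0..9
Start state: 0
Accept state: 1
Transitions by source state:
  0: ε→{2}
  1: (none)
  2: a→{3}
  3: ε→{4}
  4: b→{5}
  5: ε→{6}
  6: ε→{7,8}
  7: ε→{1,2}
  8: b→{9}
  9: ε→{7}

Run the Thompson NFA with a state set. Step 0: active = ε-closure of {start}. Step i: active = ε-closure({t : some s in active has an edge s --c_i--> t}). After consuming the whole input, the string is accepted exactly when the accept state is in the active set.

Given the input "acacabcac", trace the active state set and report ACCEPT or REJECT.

start: ε-closure({0}) = {0,2}
'a' @ 1: {3,4}
'c' @ 2: {}  — dead — no transitions
rest 'acabcac' ignored (set empty)
end set {} — state 1 not in

Answer: REJECT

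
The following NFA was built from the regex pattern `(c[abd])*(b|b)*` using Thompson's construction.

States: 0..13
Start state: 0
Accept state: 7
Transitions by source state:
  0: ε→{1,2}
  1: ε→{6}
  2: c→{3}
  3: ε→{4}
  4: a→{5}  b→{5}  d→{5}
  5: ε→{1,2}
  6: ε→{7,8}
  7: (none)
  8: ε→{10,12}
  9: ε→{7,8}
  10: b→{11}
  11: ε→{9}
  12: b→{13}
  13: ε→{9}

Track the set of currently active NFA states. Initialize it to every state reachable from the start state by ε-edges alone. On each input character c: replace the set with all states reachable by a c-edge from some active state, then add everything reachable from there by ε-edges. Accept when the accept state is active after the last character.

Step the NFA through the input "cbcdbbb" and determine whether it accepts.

start: ε-closure({0}) = {0,1,2,6,7,8,10,12}
'c' @ 1: {3,4}
'b' @ 2: {1,2,5,6,7,8,10,12}  (accept∈set)
'c' @ 3: {3,4}
'd' @ 4: {1,2,5,6,7,8,10,12}  (accept∈set)
'b' @ 5: {7,8,9,10,11,12,13}  (accept∈set)
'b' @ 6: {7,8,9,10,11,12,13}  (accept∈set)
'b' @ 7: {7,8,9,10,11,12,13}  (accept∈set)
final: {7,8,9,10,11,12,13}; accept 7 in set

Answer: ACCEPT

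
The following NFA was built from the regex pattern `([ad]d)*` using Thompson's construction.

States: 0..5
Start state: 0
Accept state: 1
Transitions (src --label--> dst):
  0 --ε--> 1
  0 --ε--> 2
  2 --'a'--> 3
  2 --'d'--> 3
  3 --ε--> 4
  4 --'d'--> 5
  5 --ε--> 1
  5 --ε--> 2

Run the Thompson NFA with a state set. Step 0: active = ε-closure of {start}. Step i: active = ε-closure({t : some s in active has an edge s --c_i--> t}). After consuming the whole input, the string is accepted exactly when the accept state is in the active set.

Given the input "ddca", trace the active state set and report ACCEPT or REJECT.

Answer: REJECT

Derivation:
start: ε-closure({0}) = {0,1,2}
'd' @ 1: {3,4}
'd' @ 2: {1,2,5}  (accept∈set)
'c' @ 3: {}  — dead — no transitions
rest 'a' ignored (set empty)
after full input: {}  (accept=1 not in)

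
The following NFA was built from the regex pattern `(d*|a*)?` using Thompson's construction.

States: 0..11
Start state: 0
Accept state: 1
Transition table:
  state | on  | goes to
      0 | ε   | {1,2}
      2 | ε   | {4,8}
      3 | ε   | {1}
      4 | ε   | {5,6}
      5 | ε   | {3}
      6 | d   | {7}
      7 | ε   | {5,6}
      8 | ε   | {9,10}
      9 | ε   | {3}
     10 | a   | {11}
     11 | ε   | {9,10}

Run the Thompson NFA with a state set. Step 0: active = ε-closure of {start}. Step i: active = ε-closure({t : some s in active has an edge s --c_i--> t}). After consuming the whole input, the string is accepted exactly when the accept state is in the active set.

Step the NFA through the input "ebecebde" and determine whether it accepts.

initial (ε-close {0}): {0,1,2,3,4,5,6,8,9,10}
'e' @ 1: {}  — state set empty
rest 'becebde' ignored (set empty)
end set {} — state 1 not in

Answer: REJECT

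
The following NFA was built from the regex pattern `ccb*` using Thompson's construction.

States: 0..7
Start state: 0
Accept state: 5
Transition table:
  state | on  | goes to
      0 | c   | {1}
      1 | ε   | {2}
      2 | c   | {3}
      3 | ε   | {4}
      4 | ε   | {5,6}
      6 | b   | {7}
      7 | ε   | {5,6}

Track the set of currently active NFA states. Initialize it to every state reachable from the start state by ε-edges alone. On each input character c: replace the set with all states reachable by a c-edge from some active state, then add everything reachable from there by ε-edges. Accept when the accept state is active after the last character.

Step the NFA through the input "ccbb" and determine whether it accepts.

Answer: ACCEPT

Derivation:
initial (ε-close {0}): {0}
'c' @ 1: {1,2}
'c' @ 2: {3,4,5,6}  [accepting]
'b' @ 3: {5,6,7}  [accepting]
'b' @ 4: {5,6,7}  [accepting]
after full input: {5,6,7}  (accept=5 in)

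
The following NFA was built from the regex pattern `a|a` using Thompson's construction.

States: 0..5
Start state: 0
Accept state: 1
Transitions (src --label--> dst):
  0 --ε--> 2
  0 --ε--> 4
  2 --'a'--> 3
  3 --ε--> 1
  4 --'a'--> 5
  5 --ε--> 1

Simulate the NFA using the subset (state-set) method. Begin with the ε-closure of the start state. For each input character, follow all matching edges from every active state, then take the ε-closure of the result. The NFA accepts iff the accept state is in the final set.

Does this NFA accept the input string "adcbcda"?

Answer: REJECT

Trace:
start: ε-closure({0}) = {0,2,4}
'a' @ 1: {1,3,5}  ✓accept
'd' @ 2: {}  — dead — no transitions
rest 'cbcda' ignored (set empty)
after full input: {}  (accept=1 not in)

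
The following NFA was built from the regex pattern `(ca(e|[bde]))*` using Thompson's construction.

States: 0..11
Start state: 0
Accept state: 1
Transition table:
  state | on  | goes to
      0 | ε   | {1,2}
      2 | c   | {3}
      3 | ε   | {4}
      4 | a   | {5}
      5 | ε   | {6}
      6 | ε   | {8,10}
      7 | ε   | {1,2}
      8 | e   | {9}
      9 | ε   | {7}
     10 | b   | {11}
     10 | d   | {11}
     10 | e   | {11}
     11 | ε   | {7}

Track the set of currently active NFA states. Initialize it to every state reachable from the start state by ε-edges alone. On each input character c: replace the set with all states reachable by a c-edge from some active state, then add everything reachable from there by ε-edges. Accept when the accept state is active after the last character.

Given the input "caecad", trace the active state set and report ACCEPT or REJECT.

start: ε-closure({0}) = {0,1,2}
'c' @ 1: {3,4}
'a' @ 2: {5,6,8,10}
'e' @ 3: {1,2,7,9,11}  (accept∈set)
'c' @ 4: {3,4}
'a' @ 5: {5,6,8,10}
'd' @ 6: {1,2,7,11}  (accept∈set)
final: {1,2,7,11}; accept 1 in set

Answer: ACCEPT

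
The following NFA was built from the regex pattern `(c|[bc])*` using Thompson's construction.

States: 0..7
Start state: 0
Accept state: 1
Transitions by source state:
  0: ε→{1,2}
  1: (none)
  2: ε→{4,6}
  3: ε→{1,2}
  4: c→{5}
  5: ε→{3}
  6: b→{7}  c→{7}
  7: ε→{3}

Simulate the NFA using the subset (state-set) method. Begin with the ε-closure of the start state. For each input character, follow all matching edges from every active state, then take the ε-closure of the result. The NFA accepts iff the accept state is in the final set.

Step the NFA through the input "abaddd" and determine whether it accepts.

start: ε-closure({0}) = {0,1,2,4,6}
'a' @ 1: {}  — state set empty
rest 'baddd' ignored (set empty)
after full input: {}  (accept=1 not in)

Answer: REJECT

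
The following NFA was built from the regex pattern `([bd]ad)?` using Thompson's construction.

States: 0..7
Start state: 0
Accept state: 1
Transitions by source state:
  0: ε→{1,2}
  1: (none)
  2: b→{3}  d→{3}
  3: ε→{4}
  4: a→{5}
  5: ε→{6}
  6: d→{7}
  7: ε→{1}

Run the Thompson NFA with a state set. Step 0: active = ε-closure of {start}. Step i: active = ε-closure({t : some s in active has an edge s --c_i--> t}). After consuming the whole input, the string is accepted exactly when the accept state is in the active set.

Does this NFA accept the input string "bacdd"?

initial (ε-close {0}): {0,1,2}
'b' @ 1: {3,4}
'a' @ 2: {5,6}
'c' @ 3: {}  — state set empty
rest 'dd' ignored (set empty)
after full input: {}  (accept=1 not in)

Answer: REJECT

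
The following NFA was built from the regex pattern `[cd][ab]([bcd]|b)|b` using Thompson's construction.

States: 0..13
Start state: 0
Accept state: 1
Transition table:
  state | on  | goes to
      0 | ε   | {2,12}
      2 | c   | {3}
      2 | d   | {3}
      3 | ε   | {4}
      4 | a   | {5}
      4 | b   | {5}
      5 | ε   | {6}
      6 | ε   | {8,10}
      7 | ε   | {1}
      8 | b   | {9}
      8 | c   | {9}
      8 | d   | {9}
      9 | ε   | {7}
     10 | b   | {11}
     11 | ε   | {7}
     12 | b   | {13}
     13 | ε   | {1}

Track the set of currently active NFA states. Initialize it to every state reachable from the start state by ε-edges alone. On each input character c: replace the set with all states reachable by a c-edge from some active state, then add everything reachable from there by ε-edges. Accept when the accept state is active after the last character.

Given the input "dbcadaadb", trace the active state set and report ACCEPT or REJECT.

Answer: REJECT

Derivation:
start: ε-closure({0}) = {0,2,12}
'd' @ 1: {3,4}
'b' @ 2: {5,6,8,10}
'c' @ 3: {1,7,9}  ✓accept
'a' @ 4: {}  — no active states
rest 'daadb' ignored (set empty)
end set {} — state 1 not in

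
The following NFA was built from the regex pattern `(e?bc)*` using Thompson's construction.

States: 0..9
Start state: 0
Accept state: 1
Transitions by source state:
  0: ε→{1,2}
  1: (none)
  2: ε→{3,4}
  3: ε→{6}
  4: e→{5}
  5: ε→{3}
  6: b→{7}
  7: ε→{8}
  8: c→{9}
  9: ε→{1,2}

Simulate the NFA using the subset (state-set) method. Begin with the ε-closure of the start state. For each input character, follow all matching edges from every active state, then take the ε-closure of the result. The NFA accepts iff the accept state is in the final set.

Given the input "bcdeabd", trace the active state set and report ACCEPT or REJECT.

start: ε-closure({0}) = {0,1,2,3,4,6}
'b' @ 1: {7,8}
'c' @ 2: {1,2,3,4,6,9}  (accept∈set)
'd' @ 3: {}  — dead — no transitions
rest 'eabd' ignored (set empty)
final: {}; accept 1 not in set

Answer: REJECT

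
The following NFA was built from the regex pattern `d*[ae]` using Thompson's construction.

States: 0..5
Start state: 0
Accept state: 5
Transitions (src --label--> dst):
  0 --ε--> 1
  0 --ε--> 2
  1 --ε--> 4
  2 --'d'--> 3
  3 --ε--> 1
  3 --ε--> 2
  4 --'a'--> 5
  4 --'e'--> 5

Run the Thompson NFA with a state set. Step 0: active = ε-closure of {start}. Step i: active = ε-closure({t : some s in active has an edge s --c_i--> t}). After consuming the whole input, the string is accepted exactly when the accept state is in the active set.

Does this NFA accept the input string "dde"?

Answer: ACCEPT

Derivation:
initial (ε-close {0}): {0,1,2,4}
'd' @ 1: {1,2,3,4}
'd' @ 2: {1,2,3,4}
'e' @ 3: {5}  (accept∈set)
after full input: {5}  (accept=5 in)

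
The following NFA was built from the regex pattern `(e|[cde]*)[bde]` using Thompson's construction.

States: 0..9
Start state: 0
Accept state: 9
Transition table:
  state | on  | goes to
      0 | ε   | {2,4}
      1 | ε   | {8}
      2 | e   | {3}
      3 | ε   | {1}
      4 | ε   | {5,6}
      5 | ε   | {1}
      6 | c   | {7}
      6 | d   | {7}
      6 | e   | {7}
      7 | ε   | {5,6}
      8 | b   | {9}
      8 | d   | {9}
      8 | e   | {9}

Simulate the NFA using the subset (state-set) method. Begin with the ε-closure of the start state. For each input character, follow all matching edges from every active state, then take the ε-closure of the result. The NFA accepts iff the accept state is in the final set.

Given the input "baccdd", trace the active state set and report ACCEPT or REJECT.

initial (ε-close {0}): {0,1,2,4,5,6,8}
'b' @ 1: {9}  [accepting]
'a' @ 2: {}  — state set empty
rest 'ccdd' ignored (set empty)
end set {} — state 9 not in

Answer: REJECT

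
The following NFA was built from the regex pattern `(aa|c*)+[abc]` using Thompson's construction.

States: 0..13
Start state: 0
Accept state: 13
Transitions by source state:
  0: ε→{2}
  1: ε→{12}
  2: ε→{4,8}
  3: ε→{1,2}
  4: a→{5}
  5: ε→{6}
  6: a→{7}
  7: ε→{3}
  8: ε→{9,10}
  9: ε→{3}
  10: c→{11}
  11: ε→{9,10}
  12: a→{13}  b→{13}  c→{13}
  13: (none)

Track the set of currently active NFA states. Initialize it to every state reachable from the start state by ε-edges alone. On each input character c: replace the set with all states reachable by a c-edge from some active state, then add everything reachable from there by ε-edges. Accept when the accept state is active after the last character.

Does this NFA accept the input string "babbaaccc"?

start: ε-closure({0}) = {0,1,2,3,4,8,9,10,12}
'b' @ 1: {13}  [accepting]
'a' @ 2: {}  — dead — no transitions
rest 'bbaaccc' ignored (set empty)
final: {}; accept 13 not in set

Answer: REJECT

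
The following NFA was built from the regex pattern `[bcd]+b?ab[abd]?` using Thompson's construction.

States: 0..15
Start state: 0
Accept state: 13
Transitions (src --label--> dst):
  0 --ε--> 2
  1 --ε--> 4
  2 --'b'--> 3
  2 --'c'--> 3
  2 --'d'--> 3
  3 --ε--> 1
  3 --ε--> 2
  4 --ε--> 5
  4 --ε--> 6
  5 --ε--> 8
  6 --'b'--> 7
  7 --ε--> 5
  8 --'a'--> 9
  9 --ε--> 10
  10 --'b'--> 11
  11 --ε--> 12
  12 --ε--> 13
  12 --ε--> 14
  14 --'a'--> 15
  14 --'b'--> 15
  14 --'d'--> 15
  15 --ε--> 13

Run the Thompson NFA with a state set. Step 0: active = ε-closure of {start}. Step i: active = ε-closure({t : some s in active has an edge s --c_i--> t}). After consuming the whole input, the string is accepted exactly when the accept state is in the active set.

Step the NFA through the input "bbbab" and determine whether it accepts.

Answer: ACCEPT

Derivation:
initial (ε-close {0}): {0,2}
'b' @ 1: {1,2,3,4,5,6,8}
'b' @ 2: {1,2,3,4,5,6,7,8}
'b' @ 3: {1,2,3,4,5,6,7,8}
'a' @ 4: {9,10}
'b' @ 5: {11,12,13,14}  [accepting]
final: {11,12,13,14}; accept 13 in set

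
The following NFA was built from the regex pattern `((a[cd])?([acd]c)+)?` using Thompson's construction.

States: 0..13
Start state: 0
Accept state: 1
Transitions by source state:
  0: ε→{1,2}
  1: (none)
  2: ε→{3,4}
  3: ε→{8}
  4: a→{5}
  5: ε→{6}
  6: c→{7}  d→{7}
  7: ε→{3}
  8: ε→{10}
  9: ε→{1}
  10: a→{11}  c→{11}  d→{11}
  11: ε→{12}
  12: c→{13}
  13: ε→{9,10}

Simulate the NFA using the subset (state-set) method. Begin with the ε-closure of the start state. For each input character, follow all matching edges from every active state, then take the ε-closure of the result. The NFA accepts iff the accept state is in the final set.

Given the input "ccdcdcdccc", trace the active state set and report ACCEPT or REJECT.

Answer: ACCEPT

Steps:
S₀ = ε-closure({0}) = {0,1,2,3,4,8,10}
'c' @ 1: {11,12}
'c' @ 2: {1,9,10,13}  (accept∈set)
'd' @ 3: {11,12}
'c' @ 4: {1,9,10,13}  (accept∈set)
'd' @ 5: {11,12}
'c' @ 6: {1,9,10,13}  (accept∈set)
'd' @ 7: {11,12}
'c' @ 8: {1,9,10,13}  (accept∈set)
'c' @ 9: {11,12}
'c' @ 10: {1,9,10,13}  (accept∈set)
after full input: {1,9,10,13}  (accept=1 in)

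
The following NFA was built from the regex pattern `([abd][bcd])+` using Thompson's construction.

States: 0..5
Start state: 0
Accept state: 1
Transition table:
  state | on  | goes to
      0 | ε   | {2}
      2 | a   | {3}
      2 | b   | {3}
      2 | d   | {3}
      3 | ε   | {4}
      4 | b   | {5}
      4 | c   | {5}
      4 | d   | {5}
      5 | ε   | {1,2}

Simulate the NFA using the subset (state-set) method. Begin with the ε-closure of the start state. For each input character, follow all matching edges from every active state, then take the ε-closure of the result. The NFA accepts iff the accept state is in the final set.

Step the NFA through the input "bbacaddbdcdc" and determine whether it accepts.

Answer: ACCEPT

Trace:
start: ε-closure({0}) = {0,2}
'b' @ 1: {3,4}
'b' @ 2: {1,2,5}  ✓accept
'a' @ 3: {3,4}
'c' @ 4: {1,2,5}  ✓accept
'a' @ 5: {3,4}
'd' @ 6: {1,2,5}  ✓accept
'd' @ 7: {3,4}
'b' @ 8: {1,2,5}  ✓accept
'd' @ 9: {3,4}
'c' @ 10: {1,2,5}  ✓accept
'd' @ 11: {3,4}
'c' @ 12: {1,2,5}  ✓accept
final: {1,2,5}; accept 1 in set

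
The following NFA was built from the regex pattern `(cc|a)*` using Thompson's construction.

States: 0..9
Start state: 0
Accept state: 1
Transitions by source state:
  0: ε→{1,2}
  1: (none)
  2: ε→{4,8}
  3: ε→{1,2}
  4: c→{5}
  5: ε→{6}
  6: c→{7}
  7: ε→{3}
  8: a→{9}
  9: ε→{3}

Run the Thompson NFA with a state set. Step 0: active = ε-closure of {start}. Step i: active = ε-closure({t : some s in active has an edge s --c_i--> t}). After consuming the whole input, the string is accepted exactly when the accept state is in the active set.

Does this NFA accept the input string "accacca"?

S₀ = ε-closure({0}) = {0,1,2,4,8}
'a' @ 1: {1,2,3,4,8,9}  ✓accept
'c' @ 2: {5,6}
'c' @ 3: {1,2,3,4,7,8}  ✓accept
'a' @ 4: {1,2,3,4,8,9}  ✓accept
'c' @ 5: {5,6}
'c' @ 6: {1,2,3,4,7,8}  ✓accept
'a' @ 7: {1,2,3,4,8,9}  ✓accept
end set {1,2,3,4,8,9} — state 1 in

Answer: ACCEPT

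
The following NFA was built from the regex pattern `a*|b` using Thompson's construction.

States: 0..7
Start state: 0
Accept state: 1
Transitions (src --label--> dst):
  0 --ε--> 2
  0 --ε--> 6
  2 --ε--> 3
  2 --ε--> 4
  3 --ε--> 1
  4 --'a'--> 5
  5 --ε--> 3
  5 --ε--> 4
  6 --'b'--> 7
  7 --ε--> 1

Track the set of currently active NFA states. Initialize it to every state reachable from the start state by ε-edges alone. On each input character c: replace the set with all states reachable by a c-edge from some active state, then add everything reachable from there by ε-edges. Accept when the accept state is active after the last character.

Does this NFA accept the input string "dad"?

S₀ = ε-closure({0}) = {0,1,2,3,4,6}
'd' @ 1: {}  — state set empty
rest 'ad' ignored (set empty)
end set {} — state 1 not in

Answer: REJECT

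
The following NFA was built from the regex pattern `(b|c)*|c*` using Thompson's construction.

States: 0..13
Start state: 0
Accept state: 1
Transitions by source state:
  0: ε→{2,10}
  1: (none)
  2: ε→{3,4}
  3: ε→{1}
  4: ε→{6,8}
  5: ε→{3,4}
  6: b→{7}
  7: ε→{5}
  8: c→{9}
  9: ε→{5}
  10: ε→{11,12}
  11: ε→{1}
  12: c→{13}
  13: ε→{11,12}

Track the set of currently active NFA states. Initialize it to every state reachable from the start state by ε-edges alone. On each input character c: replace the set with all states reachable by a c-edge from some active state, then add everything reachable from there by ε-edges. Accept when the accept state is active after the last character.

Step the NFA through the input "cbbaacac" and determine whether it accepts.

Answer: REJECT

Derivation:
start: ε-closure({0}) = {0,1,2,3,4,6,8,10,11,12}
'c' @ 1: {1,3,4,5,6,8,9,11,12,13}  [accepting]
'b' @ 2: {1,3,4,5,6,7,8}  [accepting]
'b' @ 3: {1,3,4,5,6,7,8}  [accepting]
'a' @ 4: {}  — state set empty
rest 'acac' ignored (set empty)
after full input: {}  (accept=1 not in)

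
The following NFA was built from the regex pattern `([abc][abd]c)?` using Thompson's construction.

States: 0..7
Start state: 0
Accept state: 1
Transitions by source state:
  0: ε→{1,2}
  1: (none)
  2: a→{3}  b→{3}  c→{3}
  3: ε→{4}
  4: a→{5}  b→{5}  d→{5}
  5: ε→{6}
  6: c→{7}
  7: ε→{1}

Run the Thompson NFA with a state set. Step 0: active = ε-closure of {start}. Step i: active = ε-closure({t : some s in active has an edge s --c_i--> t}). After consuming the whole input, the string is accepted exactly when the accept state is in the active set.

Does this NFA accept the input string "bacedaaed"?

Answer: REJECT

Trace:
start: ε-closure({0}) = {0,1,2}
'b' @ 1: {3,4}
'a' @ 2: {5,6}
'c' @ 3: {1,7}  ✓accept
'e' @ 4: {}  — no active states
rest 'daaed' ignored (set empty)
end set {} — state 1 not in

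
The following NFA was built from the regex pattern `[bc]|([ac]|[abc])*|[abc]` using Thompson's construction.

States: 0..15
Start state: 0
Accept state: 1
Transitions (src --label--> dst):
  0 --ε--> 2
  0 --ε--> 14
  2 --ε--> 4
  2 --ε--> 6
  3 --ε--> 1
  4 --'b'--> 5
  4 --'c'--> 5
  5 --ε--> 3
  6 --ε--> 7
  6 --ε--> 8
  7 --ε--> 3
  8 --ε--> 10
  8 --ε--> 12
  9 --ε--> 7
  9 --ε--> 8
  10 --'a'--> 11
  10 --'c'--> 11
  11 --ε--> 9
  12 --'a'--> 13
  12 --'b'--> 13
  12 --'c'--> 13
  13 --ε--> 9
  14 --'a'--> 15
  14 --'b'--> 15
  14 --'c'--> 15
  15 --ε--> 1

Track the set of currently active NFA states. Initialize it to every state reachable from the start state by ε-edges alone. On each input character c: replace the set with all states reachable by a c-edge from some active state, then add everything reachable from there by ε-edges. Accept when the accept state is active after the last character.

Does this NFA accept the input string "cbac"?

Answer: ACCEPT

Steps:
S₀ = ε-closure({0}) = {0,1,2,3,4,6,7,8,10,12,14}
'c' @ 1: {1,3,5,7,8,9,10,11,12,13,15}  ✓accept
'b' @ 2: {1,3,7,8,9,10,12,13}  ✓accept
'a' @ 3: {1,3,7,8,9,10,11,12,13}  ✓accept
'c' @ 4: {1,3,7,8,9,10,11,12,13}  ✓accept
end set {1,3,7,8,9,10,11,12,13} — state 1 in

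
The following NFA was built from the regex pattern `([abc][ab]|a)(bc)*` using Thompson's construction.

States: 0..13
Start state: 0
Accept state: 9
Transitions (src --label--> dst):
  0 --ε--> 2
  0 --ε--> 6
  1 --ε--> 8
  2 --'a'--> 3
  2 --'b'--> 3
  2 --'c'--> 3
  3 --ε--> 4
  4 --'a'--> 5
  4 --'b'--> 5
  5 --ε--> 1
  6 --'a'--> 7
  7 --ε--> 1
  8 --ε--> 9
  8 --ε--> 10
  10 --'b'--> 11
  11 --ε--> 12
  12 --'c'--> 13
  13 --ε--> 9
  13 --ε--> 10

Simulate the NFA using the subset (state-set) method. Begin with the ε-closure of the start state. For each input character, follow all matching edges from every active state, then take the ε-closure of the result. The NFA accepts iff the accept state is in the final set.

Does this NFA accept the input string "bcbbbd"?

S₀ = ε-closure({0}) = {0,2,6}
'b' @ 1: {3,4}
'c' @ 2: {}  — state set empty
rest 'bbbd' ignored (set empty)
end set {} — state 9 not in

Answer: REJECT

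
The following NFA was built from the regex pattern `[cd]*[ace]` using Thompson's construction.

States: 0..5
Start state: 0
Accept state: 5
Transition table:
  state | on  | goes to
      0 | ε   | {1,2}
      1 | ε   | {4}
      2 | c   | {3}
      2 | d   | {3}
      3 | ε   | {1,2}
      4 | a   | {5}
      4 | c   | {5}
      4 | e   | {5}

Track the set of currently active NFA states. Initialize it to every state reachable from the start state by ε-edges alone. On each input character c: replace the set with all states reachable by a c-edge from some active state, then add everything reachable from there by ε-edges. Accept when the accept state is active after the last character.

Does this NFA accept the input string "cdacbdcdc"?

initial (ε-close {0}): {0,1,2,4}
'c' @ 1: {1,2,3,4,5}  [accepting]
'd' @ 2: {1,2,3,4}
'a' @ 3: {5}  [accepting]
'c' @ 4: {}  — no active states
rest 'bdcdc' ignored (set empty)
after full input: {}  (accept=5 not in)

Answer: REJECT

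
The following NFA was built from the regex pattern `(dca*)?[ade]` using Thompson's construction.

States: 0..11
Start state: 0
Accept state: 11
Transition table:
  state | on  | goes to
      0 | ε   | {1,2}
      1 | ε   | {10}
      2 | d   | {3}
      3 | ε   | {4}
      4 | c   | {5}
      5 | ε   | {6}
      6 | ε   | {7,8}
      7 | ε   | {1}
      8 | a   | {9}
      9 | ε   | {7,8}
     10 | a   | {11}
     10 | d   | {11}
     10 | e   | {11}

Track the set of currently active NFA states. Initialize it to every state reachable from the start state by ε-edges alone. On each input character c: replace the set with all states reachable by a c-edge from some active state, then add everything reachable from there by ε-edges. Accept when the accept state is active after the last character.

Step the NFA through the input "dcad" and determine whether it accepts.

Answer: ACCEPT

Trace:
S₀ = ε-closure({0}) = {0,1,2,10}
'd' @ 1: {3,4,11}  ✓accept
'c' @ 2: {1,5,6,7,8,10}
'a' @ 3: {1,7,8,9,10,11}  ✓accept
'd' @ 4: {11}  ✓accept
final: {11}; accept 11 in set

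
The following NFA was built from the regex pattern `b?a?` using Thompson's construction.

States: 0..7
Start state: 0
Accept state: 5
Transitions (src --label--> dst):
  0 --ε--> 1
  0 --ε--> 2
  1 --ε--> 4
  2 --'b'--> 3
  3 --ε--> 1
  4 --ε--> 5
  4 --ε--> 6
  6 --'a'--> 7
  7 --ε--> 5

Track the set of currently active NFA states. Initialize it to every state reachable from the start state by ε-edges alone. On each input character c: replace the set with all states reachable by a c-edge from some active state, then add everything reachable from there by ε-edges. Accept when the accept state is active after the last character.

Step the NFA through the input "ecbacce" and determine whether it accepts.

Answer: REJECT

Derivation:
initial (ε-close {0}): {0,1,2,4,5,6}
'e' @ 1: {}  — no active states
rest 'cbacce' ignored (set empty)
end set {} — state 5 not in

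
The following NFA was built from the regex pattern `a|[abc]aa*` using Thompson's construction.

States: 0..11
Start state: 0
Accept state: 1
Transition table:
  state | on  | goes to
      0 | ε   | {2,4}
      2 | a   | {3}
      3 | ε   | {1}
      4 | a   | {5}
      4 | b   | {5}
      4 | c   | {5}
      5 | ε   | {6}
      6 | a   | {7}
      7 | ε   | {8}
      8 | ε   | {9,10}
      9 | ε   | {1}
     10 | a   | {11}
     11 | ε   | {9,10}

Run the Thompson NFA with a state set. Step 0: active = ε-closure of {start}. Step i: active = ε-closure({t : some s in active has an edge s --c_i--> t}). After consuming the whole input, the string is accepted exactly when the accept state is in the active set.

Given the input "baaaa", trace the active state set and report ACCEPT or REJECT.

start: ε-closure({0}) = {0,2,4}
'b' @ 1: {5,6}
'a' @ 2: {1,7,8,9,10}  [accepting]
'a' @ 3: {1,9,10,11}  [accepting]
'a' @ 4: {1,9,10,11}  [accepting]
'a' @ 5: {1,9,10,11}  [accepting]
after full input: {1,9,10,11}  (accept=1 in)

Answer: ACCEPT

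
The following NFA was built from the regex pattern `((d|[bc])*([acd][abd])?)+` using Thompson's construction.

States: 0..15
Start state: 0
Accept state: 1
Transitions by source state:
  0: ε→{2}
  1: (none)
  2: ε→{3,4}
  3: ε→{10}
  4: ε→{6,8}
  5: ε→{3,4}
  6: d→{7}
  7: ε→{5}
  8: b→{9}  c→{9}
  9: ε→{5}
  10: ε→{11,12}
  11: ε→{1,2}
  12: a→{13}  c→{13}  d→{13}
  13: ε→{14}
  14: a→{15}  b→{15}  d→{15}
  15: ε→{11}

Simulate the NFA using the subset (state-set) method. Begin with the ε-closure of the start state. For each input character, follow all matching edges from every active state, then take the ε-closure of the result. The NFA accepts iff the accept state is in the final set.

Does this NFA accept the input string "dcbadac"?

Answer: REJECT

Steps:
S₀ = ε-closure({0}) = {0,1,2,3,4,6,8,10,11,12}
'd' @ 1: {1,2,3,4,5,6,7,8,10,11,12,13,14}  [accepting]
'c' @ 2: {1,2,3,4,5,6,8,9,10,11,12,13,14}  [accepting]
'b' @ 3: {1,2,3,4,5,6,8,9,10,11,12,15}  [accepting]
'a' @ 4: {13,14}
'd' @ 5: {1,2,3,4,6,8,10,11,12,15}  [accepting]
'a' @ 6: {13,14}
'c' @ 7: {}  — state set empty
end set {} — state 1 not in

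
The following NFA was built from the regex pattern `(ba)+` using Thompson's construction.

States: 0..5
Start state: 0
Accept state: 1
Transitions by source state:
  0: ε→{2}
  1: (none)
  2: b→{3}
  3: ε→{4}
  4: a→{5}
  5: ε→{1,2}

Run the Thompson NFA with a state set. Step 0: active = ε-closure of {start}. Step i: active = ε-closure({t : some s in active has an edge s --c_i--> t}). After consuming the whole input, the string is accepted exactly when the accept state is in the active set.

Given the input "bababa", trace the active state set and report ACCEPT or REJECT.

start: ε-closure({0}) = {0,2}
'b' @ 1: {3,4}
'a' @ 2: {1,2,5}  (accept∈set)
'b' @ 3: {3,4}
'a' @ 4: {1,2,5}  (accept∈set)
'b' @ 5: {3,4}
'a' @ 6: {1,2,5}  (accept∈set)
end set {1,2,5} — state 1 in

Answer: ACCEPT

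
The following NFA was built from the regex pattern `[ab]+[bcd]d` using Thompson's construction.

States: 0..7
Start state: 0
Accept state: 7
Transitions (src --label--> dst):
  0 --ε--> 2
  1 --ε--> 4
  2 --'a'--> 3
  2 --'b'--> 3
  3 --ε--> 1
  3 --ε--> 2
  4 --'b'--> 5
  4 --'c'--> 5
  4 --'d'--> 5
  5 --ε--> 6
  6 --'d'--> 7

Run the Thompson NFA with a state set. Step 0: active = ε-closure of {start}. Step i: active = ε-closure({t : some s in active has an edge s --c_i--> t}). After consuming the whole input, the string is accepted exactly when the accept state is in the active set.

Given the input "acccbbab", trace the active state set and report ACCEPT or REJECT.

initial (ε-close {0}): {0,2}
'a' @ 1: {1,2,3,4}
'c' @ 2: {5,6}
'c' @ 3: {}  — dead — no transitions
rest 'cbbab' ignored (set empty)
end set {} — state 7 not in

Answer: REJECT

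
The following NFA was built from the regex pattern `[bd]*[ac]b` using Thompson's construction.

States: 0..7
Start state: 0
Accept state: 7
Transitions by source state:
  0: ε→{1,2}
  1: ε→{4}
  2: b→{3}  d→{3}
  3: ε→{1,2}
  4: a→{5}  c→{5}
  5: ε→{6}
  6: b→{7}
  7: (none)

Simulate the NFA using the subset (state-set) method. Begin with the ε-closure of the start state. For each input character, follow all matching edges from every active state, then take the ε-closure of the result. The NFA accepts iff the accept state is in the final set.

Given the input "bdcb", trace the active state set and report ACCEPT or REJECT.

Answer: ACCEPT

Derivation:
initial (ε-close {0}): {0,1,2,4}
'b' @ 1: {1,2,3,4}
'd' @ 2: {1,2,3,4}
'c' @ 3: {5,6}
'b' @ 4: {7}  (accept∈set)
after full input: {7}  (accept=7 in)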